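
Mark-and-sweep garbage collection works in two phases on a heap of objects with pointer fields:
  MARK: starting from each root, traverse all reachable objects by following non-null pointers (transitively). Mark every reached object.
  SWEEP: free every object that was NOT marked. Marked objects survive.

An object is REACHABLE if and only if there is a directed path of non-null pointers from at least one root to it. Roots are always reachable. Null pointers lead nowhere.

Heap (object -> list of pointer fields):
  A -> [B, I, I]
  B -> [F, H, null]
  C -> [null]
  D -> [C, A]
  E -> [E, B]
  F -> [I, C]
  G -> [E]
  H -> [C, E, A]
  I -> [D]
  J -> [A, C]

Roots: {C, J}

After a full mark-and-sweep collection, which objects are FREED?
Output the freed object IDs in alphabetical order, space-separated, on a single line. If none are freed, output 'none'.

Answer: G

Derivation:
Roots: C J
Mark C: refs=null, marked=C
Mark J: refs=A C, marked=C J
Mark A: refs=B I I, marked=A C J
Mark B: refs=F H null, marked=A B C J
Mark I: refs=D, marked=A B C I J
Mark F: refs=I C, marked=A B C F I J
Mark H: refs=C E A, marked=A B C F H I J
Mark D: refs=C A, marked=A B C D F H I J
Mark E: refs=E B, marked=A B C D E F H I J
Unmarked (collected): G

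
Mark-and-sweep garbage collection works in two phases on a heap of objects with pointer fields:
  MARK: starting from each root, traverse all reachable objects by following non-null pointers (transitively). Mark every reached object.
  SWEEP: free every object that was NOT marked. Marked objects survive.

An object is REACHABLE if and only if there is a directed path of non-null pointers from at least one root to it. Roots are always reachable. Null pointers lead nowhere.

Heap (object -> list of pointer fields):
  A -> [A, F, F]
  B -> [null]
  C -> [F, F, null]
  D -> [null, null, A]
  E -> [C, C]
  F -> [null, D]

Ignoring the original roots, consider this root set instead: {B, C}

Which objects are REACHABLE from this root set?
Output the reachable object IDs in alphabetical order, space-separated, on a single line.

Roots: B C
Mark B: refs=null, marked=B
Mark C: refs=F F null, marked=B C
Mark F: refs=null D, marked=B C F
Mark D: refs=null null A, marked=B C D F
Mark A: refs=A F F, marked=A B C D F
Unmarked (collected): E

Answer: A B C D F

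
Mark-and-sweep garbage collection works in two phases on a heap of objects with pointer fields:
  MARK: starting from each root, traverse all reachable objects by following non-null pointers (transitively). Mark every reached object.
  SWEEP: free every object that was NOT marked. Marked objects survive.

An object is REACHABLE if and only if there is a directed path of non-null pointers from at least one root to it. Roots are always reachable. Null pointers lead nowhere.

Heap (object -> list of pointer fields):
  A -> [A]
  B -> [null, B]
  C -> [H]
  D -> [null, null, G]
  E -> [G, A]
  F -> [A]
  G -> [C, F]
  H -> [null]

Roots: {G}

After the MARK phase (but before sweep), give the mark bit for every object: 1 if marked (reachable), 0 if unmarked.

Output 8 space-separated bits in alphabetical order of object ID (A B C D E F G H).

Answer: 1 0 1 0 0 1 1 1

Derivation:
Roots: G
Mark G: refs=C F, marked=G
Mark C: refs=H, marked=C G
Mark F: refs=A, marked=C F G
Mark H: refs=null, marked=C F G H
Mark A: refs=A, marked=A C F G H
Unmarked (collected): B D E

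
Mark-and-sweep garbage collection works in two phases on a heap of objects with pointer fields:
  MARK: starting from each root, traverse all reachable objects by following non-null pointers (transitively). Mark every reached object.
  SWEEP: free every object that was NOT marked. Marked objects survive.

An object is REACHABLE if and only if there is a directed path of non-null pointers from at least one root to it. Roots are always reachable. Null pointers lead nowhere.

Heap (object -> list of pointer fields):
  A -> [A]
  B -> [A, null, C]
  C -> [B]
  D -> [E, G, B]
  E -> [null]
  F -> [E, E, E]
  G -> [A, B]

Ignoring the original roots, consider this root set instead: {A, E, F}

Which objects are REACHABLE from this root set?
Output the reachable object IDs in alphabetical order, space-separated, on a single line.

Answer: A E F

Derivation:
Roots: A E F
Mark A: refs=A, marked=A
Mark E: refs=null, marked=A E
Mark F: refs=E E E, marked=A E F
Unmarked (collected): B C D G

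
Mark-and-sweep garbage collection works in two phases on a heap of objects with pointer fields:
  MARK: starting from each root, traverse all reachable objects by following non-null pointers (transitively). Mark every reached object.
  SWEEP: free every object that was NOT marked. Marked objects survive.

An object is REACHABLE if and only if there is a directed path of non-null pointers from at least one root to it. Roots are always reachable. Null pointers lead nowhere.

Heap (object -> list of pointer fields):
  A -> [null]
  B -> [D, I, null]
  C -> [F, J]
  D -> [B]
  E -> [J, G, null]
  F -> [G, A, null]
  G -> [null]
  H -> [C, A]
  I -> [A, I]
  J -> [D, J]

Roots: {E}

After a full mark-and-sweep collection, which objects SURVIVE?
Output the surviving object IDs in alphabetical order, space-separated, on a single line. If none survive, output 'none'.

Roots: E
Mark E: refs=J G null, marked=E
Mark J: refs=D J, marked=E J
Mark G: refs=null, marked=E G J
Mark D: refs=B, marked=D E G J
Mark B: refs=D I null, marked=B D E G J
Mark I: refs=A I, marked=B D E G I J
Mark A: refs=null, marked=A B D E G I J
Unmarked (collected): C F H

Answer: A B D E G I J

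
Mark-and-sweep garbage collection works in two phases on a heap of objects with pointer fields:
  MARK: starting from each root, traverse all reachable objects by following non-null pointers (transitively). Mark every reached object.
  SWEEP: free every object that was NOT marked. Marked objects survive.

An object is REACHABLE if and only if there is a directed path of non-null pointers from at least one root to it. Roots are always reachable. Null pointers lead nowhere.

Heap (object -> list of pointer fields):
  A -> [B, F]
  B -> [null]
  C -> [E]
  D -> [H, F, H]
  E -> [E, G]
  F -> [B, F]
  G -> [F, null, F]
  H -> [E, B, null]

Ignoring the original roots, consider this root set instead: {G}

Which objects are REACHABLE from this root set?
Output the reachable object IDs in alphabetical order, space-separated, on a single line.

Answer: B F G

Derivation:
Roots: G
Mark G: refs=F null F, marked=G
Mark F: refs=B F, marked=F G
Mark B: refs=null, marked=B F G
Unmarked (collected): A C D E H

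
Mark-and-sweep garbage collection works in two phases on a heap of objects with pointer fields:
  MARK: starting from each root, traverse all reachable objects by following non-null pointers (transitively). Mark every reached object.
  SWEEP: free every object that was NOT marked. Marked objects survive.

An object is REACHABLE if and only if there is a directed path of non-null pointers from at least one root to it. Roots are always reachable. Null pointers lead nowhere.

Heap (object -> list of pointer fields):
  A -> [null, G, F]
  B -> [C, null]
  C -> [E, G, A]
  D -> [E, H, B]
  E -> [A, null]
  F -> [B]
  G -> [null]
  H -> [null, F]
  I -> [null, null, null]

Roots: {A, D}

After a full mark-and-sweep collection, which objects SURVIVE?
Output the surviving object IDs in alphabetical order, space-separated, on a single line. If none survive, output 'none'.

Roots: A D
Mark A: refs=null G F, marked=A
Mark D: refs=E H B, marked=A D
Mark G: refs=null, marked=A D G
Mark F: refs=B, marked=A D F G
Mark E: refs=A null, marked=A D E F G
Mark H: refs=null F, marked=A D E F G H
Mark B: refs=C null, marked=A B D E F G H
Mark C: refs=E G A, marked=A B C D E F G H
Unmarked (collected): I

Answer: A B C D E F G H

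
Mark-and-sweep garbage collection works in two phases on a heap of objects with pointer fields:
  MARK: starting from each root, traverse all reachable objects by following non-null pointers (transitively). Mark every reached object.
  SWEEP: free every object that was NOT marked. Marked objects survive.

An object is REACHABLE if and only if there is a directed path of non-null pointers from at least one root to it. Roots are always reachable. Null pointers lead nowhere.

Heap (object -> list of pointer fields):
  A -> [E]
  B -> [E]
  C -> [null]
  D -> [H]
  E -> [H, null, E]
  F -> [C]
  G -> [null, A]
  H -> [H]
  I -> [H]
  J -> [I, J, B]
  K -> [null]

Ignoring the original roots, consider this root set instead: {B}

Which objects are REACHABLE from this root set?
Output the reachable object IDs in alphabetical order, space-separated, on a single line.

Answer: B E H

Derivation:
Roots: B
Mark B: refs=E, marked=B
Mark E: refs=H null E, marked=B E
Mark H: refs=H, marked=B E H
Unmarked (collected): A C D F G I J K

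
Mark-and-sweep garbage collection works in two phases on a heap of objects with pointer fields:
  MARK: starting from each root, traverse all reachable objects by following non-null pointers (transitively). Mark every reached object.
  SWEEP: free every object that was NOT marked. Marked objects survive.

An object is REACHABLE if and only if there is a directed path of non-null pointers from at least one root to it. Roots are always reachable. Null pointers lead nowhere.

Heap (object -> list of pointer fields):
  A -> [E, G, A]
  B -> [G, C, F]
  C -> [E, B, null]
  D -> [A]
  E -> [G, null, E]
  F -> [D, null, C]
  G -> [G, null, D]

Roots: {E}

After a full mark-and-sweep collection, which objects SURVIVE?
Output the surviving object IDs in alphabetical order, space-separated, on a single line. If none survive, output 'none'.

Answer: A D E G

Derivation:
Roots: E
Mark E: refs=G null E, marked=E
Mark G: refs=G null D, marked=E G
Mark D: refs=A, marked=D E G
Mark A: refs=E G A, marked=A D E G
Unmarked (collected): B C F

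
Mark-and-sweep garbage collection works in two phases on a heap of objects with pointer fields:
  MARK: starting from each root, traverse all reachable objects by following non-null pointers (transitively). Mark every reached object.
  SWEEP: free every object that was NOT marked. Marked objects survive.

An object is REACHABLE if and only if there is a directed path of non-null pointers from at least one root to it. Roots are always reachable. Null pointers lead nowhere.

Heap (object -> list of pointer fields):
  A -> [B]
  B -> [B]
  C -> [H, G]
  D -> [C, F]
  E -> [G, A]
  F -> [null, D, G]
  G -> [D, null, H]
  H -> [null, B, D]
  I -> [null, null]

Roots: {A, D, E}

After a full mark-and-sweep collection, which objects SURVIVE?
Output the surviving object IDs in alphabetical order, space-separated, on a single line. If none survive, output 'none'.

Answer: A B C D E F G H

Derivation:
Roots: A D E
Mark A: refs=B, marked=A
Mark D: refs=C F, marked=A D
Mark E: refs=G A, marked=A D E
Mark B: refs=B, marked=A B D E
Mark C: refs=H G, marked=A B C D E
Mark F: refs=null D G, marked=A B C D E F
Mark G: refs=D null H, marked=A B C D E F G
Mark H: refs=null B D, marked=A B C D E F G H
Unmarked (collected): I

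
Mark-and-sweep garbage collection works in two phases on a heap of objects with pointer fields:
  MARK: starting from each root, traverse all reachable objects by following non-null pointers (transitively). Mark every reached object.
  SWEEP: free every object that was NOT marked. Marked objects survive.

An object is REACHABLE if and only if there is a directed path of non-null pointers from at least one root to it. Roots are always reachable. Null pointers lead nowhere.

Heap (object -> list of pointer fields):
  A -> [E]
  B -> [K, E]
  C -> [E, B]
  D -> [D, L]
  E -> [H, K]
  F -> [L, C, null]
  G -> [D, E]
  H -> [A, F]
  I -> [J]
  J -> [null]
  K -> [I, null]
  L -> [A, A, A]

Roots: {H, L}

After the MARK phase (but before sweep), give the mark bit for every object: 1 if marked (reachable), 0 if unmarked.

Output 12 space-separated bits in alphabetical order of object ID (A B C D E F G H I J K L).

Roots: H L
Mark H: refs=A F, marked=H
Mark L: refs=A A A, marked=H L
Mark A: refs=E, marked=A H L
Mark F: refs=L C null, marked=A F H L
Mark E: refs=H K, marked=A E F H L
Mark C: refs=E B, marked=A C E F H L
Mark K: refs=I null, marked=A C E F H K L
Mark B: refs=K E, marked=A B C E F H K L
Mark I: refs=J, marked=A B C E F H I K L
Mark J: refs=null, marked=A B C E F H I J K L
Unmarked (collected): D G

Answer: 1 1 1 0 1 1 0 1 1 1 1 1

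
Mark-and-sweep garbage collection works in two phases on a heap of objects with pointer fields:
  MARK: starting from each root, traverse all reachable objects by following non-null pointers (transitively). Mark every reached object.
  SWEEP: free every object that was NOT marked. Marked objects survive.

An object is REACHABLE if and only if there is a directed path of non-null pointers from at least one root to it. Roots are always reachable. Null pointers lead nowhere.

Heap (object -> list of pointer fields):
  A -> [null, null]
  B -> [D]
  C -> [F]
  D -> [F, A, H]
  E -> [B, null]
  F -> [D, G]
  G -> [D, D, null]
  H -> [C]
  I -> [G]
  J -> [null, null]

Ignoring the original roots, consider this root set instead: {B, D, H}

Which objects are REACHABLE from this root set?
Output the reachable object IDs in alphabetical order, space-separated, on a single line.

Answer: A B C D F G H

Derivation:
Roots: B D H
Mark B: refs=D, marked=B
Mark D: refs=F A H, marked=B D
Mark H: refs=C, marked=B D H
Mark F: refs=D G, marked=B D F H
Mark A: refs=null null, marked=A B D F H
Mark C: refs=F, marked=A B C D F H
Mark G: refs=D D null, marked=A B C D F G H
Unmarked (collected): E I J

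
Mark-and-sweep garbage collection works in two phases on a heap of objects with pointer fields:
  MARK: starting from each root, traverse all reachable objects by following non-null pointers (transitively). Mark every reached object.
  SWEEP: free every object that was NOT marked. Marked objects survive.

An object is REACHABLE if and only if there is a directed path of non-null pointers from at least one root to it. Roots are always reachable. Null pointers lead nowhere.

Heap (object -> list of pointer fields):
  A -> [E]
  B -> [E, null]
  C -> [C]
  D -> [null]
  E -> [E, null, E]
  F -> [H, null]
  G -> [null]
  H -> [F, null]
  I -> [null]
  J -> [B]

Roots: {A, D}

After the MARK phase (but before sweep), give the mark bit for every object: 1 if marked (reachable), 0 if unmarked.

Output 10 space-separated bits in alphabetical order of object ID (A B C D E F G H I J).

Roots: A D
Mark A: refs=E, marked=A
Mark D: refs=null, marked=A D
Mark E: refs=E null E, marked=A D E
Unmarked (collected): B C F G H I J

Answer: 1 0 0 1 1 0 0 0 0 0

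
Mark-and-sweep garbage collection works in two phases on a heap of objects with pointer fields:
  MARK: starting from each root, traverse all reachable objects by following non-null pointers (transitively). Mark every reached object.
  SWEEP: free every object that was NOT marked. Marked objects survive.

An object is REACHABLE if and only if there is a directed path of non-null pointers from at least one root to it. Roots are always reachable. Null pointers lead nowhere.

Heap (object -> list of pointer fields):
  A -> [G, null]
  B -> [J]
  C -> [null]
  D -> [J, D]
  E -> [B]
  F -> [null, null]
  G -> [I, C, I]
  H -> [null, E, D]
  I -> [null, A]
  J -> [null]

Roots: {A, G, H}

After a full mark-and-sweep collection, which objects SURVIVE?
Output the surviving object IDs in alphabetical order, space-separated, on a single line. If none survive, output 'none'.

Answer: A B C D E G H I J

Derivation:
Roots: A G H
Mark A: refs=G null, marked=A
Mark G: refs=I C I, marked=A G
Mark H: refs=null E D, marked=A G H
Mark I: refs=null A, marked=A G H I
Mark C: refs=null, marked=A C G H I
Mark E: refs=B, marked=A C E G H I
Mark D: refs=J D, marked=A C D E G H I
Mark B: refs=J, marked=A B C D E G H I
Mark J: refs=null, marked=A B C D E G H I J
Unmarked (collected): F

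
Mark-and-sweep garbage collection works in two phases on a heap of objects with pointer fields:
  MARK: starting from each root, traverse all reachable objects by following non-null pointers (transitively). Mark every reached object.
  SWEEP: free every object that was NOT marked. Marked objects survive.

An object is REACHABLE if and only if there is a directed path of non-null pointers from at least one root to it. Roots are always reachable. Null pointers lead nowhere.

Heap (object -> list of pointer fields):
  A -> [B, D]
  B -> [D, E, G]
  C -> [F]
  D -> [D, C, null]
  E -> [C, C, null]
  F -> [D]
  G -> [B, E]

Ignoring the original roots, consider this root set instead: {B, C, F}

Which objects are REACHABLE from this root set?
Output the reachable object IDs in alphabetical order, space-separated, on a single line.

Roots: B C F
Mark B: refs=D E G, marked=B
Mark C: refs=F, marked=B C
Mark F: refs=D, marked=B C F
Mark D: refs=D C null, marked=B C D F
Mark E: refs=C C null, marked=B C D E F
Mark G: refs=B E, marked=B C D E F G
Unmarked (collected): A

Answer: B C D E F G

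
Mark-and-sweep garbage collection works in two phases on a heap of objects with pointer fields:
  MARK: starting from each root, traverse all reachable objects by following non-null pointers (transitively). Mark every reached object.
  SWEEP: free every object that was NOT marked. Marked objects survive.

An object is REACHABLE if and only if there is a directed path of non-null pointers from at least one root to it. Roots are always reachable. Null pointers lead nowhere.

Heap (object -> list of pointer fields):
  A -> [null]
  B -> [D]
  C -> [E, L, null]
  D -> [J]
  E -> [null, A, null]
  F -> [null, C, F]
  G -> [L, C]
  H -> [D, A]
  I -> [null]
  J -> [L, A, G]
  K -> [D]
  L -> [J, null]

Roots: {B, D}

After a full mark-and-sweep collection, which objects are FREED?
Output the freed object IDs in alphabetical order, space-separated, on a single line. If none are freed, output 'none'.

Answer: F H I K

Derivation:
Roots: B D
Mark B: refs=D, marked=B
Mark D: refs=J, marked=B D
Mark J: refs=L A G, marked=B D J
Mark L: refs=J null, marked=B D J L
Mark A: refs=null, marked=A B D J L
Mark G: refs=L C, marked=A B D G J L
Mark C: refs=E L null, marked=A B C D G J L
Mark E: refs=null A null, marked=A B C D E G J L
Unmarked (collected): F H I K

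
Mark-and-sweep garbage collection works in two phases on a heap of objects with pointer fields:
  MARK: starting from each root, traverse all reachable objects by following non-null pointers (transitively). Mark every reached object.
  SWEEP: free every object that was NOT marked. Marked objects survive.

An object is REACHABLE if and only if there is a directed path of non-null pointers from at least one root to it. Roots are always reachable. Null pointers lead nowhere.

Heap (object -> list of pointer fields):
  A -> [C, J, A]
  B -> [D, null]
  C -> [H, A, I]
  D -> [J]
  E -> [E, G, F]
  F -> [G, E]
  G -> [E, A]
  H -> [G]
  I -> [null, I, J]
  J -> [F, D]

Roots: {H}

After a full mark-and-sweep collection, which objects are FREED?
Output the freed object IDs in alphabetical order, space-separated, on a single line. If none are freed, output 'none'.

Answer: B

Derivation:
Roots: H
Mark H: refs=G, marked=H
Mark G: refs=E A, marked=G H
Mark E: refs=E G F, marked=E G H
Mark A: refs=C J A, marked=A E G H
Mark F: refs=G E, marked=A E F G H
Mark C: refs=H A I, marked=A C E F G H
Mark J: refs=F D, marked=A C E F G H J
Mark I: refs=null I J, marked=A C E F G H I J
Mark D: refs=J, marked=A C D E F G H I J
Unmarked (collected): B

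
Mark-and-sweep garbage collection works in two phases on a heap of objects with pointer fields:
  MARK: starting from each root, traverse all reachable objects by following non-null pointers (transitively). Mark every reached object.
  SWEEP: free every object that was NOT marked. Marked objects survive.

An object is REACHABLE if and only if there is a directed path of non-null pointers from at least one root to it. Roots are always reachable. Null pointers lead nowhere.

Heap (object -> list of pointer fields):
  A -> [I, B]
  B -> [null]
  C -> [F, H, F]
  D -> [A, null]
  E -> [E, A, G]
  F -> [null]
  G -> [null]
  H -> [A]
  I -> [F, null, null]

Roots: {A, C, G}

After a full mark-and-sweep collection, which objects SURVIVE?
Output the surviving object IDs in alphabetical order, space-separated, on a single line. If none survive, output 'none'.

Roots: A C G
Mark A: refs=I B, marked=A
Mark C: refs=F H F, marked=A C
Mark G: refs=null, marked=A C G
Mark I: refs=F null null, marked=A C G I
Mark B: refs=null, marked=A B C G I
Mark F: refs=null, marked=A B C F G I
Mark H: refs=A, marked=A B C F G H I
Unmarked (collected): D E

Answer: A B C F G H I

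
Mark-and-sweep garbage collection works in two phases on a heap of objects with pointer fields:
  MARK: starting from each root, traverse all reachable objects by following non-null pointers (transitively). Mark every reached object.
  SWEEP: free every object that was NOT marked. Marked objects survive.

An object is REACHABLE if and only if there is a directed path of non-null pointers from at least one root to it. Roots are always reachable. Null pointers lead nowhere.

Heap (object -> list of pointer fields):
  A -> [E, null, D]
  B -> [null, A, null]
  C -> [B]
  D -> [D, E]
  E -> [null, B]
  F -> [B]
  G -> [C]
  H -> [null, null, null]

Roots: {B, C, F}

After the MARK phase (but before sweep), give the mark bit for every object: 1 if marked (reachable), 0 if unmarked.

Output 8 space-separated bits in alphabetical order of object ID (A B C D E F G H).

Answer: 1 1 1 1 1 1 0 0

Derivation:
Roots: B C F
Mark B: refs=null A null, marked=B
Mark C: refs=B, marked=B C
Mark F: refs=B, marked=B C F
Mark A: refs=E null D, marked=A B C F
Mark E: refs=null B, marked=A B C E F
Mark D: refs=D E, marked=A B C D E F
Unmarked (collected): G H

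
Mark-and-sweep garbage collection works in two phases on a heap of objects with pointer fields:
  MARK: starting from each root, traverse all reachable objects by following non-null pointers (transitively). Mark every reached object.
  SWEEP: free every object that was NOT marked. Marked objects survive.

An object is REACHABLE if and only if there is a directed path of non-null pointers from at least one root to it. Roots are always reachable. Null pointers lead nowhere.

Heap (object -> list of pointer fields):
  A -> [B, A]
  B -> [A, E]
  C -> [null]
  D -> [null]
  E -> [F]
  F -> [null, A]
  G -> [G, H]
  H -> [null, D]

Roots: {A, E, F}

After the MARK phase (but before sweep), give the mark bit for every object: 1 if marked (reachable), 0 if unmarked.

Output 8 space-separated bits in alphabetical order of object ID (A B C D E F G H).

Roots: A E F
Mark A: refs=B A, marked=A
Mark E: refs=F, marked=A E
Mark F: refs=null A, marked=A E F
Mark B: refs=A E, marked=A B E F
Unmarked (collected): C D G H

Answer: 1 1 0 0 1 1 0 0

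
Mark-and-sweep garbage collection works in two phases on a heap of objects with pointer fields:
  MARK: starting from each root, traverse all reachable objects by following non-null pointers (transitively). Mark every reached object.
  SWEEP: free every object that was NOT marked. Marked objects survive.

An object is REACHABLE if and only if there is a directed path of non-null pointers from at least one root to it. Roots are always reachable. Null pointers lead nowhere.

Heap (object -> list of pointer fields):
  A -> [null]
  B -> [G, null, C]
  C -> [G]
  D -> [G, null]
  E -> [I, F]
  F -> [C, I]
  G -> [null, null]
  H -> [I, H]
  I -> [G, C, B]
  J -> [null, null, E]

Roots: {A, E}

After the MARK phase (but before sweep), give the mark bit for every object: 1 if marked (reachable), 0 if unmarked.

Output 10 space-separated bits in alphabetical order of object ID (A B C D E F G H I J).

Answer: 1 1 1 0 1 1 1 0 1 0

Derivation:
Roots: A E
Mark A: refs=null, marked=A
Mark E: refs=I F, marked=A E
Mark I: refs=G C B, marked=A E I
Mark F: refs=C I, marked=A E F I
Mark G: refs=null null, marked=A E F G I
Mark C: refs=G, marked=A C E F G I
Mark B: refs=G null C, marked=A B C E F G I
Unmarked (collected): D H J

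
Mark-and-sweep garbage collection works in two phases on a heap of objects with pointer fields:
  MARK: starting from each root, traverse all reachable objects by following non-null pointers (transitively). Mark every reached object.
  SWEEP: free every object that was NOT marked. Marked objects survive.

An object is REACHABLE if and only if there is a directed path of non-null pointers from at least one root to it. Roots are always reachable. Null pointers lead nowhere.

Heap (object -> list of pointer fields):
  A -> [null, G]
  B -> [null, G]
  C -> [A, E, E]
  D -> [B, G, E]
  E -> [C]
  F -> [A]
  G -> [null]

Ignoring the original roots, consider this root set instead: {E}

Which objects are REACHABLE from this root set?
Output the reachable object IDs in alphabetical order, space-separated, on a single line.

Roots: E
Mark E: refs=C, marked=E
Mark C: refs=A E E, marked=C E
Mark A: refs=null G, marked=A C E
Mark G: refs=null, marked=A C E G
Unmarked (collected): B D F

Answer: A C E G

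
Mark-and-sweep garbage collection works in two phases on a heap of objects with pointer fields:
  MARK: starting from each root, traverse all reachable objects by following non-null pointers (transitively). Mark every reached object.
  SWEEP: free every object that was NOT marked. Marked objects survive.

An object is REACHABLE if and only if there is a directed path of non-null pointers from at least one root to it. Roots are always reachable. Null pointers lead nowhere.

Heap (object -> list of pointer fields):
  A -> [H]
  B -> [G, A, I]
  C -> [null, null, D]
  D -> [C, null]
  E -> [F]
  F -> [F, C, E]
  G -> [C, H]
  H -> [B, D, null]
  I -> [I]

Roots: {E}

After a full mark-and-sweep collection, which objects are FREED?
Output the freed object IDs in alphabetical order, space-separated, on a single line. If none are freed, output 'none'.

Roots: E
Mark E: refs=F, marked=E
Mark F: refs=F C E, marked=E F
Mark C: refs=null null D, marked=C E F
Mark D: refs=C null, marked=C D E F
Unmarked (collected): A B G H I

Answer: A B G H I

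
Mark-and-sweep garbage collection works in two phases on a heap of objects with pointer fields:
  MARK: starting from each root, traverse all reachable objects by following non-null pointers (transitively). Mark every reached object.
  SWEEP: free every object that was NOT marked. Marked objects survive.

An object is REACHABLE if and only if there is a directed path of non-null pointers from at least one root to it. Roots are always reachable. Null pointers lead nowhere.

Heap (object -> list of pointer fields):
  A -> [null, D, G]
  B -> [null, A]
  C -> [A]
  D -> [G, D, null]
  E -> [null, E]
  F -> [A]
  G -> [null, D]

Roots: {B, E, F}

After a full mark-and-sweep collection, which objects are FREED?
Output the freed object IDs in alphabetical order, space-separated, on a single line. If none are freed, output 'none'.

Answer: C

Derivation:
Roots: B E F
Mark B: refs=null A, marked=B
Mark E: refs=null E, marked=B E
Mark F: refs=A, marked=B E F
Mark A: refs=null D G, marked=A B E F
Mark D: refs=G D null, marked=A B D E F
Mark G: refs=null D, marked=A B D E F G
Unmarked (collected): C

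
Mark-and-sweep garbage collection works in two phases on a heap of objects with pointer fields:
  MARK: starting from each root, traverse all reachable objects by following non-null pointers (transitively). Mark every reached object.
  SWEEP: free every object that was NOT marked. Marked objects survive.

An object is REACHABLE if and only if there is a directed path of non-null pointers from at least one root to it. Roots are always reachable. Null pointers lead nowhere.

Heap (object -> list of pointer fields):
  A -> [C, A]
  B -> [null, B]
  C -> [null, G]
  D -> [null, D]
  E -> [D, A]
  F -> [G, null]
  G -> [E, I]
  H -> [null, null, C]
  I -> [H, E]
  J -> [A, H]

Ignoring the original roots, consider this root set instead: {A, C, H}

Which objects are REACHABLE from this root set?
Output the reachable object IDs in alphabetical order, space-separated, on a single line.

Roots: A C H
Mark A: refs=C A, marked=A
Mark C: refs=null G, marked=A C
Mark H: refs=null null C, marked=A C H
Mark G: refs=E I, marked=A C G H
Mark E: refs=D A, marked=A C E G H
Mark I: refs=H E, marked=A C E G H I
Mark D: refs=null D, marked=A C D E G H I
Unmarked (collected): B F J

Answer: A C D E G H I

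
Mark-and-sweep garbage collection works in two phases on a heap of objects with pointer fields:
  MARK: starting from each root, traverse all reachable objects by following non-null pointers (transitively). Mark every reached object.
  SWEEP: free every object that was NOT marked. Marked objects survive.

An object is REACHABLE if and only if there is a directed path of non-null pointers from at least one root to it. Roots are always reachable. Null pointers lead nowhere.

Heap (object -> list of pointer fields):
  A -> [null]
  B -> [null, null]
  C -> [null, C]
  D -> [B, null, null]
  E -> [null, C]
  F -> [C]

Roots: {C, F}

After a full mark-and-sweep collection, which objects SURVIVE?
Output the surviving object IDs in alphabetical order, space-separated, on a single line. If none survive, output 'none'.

Roots: C F
Mark C: refs=null C, marked=C
Mark F: refs=C, marked=C F
Unmarked (collected): A B D E

Answer: C F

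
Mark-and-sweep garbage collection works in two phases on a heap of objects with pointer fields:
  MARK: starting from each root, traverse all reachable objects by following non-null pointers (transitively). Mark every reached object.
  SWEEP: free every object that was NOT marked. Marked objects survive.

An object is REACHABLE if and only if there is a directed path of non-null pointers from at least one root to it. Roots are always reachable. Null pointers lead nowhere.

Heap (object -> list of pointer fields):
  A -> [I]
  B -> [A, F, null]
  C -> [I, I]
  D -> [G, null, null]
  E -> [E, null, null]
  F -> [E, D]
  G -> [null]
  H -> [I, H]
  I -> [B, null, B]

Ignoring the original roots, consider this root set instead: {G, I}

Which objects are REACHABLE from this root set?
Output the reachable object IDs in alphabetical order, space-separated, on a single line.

Roots: G I
Mark G: refs=null, marked=G
Mark I: refs=B null B, marked=G I
Mark B: refs=A F null, marked=B G I
Mark A: refs=I, marked=A B G I
Mark F: refs=E D, marked=A B F G I
Mark E: refs=E null null, marked=A B E F G I
Mark D: refs=G null null, marked=A B D E F G I
Unmarked (collected): C H

Answer: A B D E F G I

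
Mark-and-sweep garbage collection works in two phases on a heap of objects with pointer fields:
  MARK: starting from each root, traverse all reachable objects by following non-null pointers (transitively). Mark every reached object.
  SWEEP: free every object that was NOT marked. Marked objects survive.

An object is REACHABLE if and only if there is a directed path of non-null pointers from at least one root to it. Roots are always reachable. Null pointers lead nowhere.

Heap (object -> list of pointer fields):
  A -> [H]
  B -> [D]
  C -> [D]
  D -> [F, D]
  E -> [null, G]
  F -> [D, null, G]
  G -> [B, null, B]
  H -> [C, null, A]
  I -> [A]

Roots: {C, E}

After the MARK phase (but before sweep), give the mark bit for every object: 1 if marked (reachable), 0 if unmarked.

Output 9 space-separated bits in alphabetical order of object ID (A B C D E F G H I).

Answer: 0 1 1 1 1 1 1 0 0

Derivation:
Roots: C E
Mark C: refs=D, marked=C
Mark E: refs=null G, marked=C E
Mark D: refs=F D, marked=C D E
Mark G: refs=B null B, marked=C D E G
Mark F: refs=D null G, marked=C D E F G
Mark B: refs=D, marked=B C D E F G
Unmarked (collected): A H I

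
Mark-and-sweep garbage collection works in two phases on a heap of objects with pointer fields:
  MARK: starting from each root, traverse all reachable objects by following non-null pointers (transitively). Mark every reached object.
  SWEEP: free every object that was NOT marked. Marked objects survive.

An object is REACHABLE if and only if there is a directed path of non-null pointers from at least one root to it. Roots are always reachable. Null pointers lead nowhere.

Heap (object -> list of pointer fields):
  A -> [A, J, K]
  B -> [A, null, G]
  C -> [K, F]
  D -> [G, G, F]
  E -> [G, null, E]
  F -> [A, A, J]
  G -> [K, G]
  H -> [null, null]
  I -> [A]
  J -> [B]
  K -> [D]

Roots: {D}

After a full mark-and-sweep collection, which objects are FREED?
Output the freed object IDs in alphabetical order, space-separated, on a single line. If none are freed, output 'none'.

Answer: C E H I

Derivation:
Roots: D
Mark D: refs=G G F, marked=D
Mark G: refs=K G, marked=D G
Mark F: refs=A A J, marked=D F G
Mark K: refs=D, marked=D F G K
Mark A: refs=A J K, marked=A D F G K
Mark J: refs=B, marked=A D F G J K
Mark B: refs=A null G, marked=A B D F G J K
Unmarked (collected): C E H I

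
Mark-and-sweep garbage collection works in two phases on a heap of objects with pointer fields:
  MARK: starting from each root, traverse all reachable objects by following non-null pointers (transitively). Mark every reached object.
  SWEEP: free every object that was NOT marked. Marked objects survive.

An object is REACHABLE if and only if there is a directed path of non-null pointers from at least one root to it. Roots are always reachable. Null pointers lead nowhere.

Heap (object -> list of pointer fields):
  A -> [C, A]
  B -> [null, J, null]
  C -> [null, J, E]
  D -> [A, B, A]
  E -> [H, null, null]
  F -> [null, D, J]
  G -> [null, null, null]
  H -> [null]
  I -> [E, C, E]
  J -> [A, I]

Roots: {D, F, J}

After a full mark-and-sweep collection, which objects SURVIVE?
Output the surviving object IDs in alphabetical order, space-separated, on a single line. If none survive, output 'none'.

Answer: A B C D E F H I J

Derivation:
Roots: D F J
Mark D: refs=A B A, marked=D
Mark F: refs=null D J, marked=D F
Mark J: refs=A I, marked=D F J
Mark A: refs=C A, marked=A D F J
Mark B: refs=null J null, marked=A B D F J
Mark I: refs=E C E, marked=A B D F I J
Mark C: refs=null J E, marked=A B C D F I J
Mark E: refs=H null null, marked=A B C D E F I J
Mark H: refs=null, marked=A B C D E F H I J
Unmarked (collected): G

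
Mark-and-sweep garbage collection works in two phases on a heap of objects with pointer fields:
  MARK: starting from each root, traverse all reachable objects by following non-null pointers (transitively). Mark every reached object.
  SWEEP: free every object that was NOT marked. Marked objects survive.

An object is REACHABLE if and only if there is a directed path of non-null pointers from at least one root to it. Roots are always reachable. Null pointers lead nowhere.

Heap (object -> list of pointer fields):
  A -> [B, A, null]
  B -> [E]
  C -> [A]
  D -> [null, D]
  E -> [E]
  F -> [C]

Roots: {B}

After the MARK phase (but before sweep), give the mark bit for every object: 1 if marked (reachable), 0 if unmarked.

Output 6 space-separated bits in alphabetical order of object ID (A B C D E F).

Roots: B
Mark B: refs=E, marked=B
Mark E: refs=E, marked=B E
Unmarked (collected): A C D F

Answer: 0 1 0 0 1 0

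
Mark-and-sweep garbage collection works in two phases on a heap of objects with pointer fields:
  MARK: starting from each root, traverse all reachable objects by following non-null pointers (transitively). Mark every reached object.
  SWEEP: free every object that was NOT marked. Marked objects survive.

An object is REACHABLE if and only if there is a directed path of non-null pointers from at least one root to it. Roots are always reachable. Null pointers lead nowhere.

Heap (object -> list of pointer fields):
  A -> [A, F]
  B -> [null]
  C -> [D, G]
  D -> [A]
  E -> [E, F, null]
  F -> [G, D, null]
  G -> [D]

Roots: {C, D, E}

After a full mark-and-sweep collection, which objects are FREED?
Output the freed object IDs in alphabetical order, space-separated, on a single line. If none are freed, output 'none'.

Roots: C D E
Mark C: refs=D G, marked=C
Mark D: refs=A, marked=C D
Mark E: refs=E F null, marked=C D E
Mark G: refs=D, marked=C D E G
Mark A: refs=A F, marked=A C D E G
Mark F: refs=G D null, marked=A C D E F G
Unmarked (collected): B

Answer: B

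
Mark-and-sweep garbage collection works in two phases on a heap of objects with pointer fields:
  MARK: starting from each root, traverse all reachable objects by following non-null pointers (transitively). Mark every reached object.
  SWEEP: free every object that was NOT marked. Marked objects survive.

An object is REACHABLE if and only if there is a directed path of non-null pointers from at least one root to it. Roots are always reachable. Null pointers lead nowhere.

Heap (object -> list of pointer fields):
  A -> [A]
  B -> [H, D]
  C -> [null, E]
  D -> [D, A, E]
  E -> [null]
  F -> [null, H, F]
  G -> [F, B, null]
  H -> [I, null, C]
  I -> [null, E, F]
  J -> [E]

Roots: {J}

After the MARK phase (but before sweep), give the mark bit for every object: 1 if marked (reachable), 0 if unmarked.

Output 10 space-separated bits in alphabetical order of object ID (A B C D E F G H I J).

Roots: J
Mark J: refs=E, marked=J
Mark E: refs=null, marked=E J
Unmarked (collected): A B C D F G H I

Answer: 0 0 0 0 1 0 0 0 0 1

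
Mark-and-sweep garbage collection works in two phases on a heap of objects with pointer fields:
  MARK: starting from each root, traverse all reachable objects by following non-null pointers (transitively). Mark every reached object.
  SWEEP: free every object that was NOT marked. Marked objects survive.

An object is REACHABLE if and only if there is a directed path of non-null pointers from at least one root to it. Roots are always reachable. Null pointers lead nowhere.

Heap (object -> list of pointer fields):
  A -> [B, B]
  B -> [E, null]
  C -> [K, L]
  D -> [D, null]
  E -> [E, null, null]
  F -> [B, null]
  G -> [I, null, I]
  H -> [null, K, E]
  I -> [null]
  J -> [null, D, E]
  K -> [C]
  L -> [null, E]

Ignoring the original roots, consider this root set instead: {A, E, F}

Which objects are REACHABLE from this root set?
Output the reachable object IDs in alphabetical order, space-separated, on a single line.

Answer: A B E F

Derivation:
Roots: A E F
Mark A: refs=B B, marked=A
Mark E: refs=E null null, marked=A E
Mark F: refs=B null, marked=A E F
Mark B: refs=E null, marked=A B E F
Unmarked (collected): C D G H I J K L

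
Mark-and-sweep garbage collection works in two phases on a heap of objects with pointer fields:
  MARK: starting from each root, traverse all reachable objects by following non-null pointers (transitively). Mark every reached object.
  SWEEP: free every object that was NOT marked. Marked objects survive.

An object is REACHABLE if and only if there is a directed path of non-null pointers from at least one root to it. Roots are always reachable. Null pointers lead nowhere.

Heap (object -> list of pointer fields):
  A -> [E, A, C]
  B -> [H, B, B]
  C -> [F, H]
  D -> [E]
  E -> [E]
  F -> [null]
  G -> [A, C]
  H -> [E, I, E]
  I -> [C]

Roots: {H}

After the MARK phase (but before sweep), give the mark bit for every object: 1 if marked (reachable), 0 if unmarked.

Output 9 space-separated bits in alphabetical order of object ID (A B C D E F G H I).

Roots: H
Mark H: refs=E I E, marked=H
Mark E: refs=E, marked=E H
Mark I: refs=C, marked=E H I
Mark C: refs=F H, marked=C E H I
Mark F: refs=null, marked=C E F H I
Unmarked (collected): A B D G

Answer: 0 0 1 0 1 1 0 1 1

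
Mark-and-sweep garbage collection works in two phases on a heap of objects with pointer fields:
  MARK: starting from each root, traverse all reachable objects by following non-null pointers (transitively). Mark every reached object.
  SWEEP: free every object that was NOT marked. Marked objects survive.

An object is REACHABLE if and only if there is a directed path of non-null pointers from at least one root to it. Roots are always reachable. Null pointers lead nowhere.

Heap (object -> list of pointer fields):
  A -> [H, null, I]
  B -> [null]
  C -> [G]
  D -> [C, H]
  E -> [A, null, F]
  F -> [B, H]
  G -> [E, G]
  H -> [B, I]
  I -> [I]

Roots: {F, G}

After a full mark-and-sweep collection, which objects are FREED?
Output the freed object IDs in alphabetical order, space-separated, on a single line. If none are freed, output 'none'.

Answer: C D

Derivation:
Roots: F G
Mark F: refs=B H, marked=F
Mark G: refs=E G, marked=F G
Mark B: refs=null, marked=B F G
Mark H: refs=B I, marked=B F G H
Mark E: refs=A null F, marked=B E F G H
Mark I: refs=I, marked=B E F G H I
Mark A: refs=H null I, marked=A B E F G H I
Unmarked (collected): C D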